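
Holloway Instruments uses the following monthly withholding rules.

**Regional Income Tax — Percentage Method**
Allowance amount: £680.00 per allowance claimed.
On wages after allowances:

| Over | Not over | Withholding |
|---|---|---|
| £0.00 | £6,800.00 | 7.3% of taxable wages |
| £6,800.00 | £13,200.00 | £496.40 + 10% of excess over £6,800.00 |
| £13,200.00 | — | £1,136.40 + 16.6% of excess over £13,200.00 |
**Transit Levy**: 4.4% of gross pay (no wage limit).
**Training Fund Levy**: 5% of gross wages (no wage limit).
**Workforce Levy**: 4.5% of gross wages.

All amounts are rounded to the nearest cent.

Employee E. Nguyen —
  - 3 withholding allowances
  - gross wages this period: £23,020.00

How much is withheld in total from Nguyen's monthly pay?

£5,627.66

Regional Income Tax: taxable = £23,020.00 − 3×£680.00 = £20,980.00
  £1,136.40 + 16.6% × (£20,980.00 − £13,200.00) = £1,136.40 + 16.6% × £7,780.00 = £2,427.88
Transit Levy: 4.4% × £23,020.00 = £1,012.88
Training Fund Levy: 5% × £23,020.00 = £1,151.00
Workforce Levy: 4.5% × £23,020.00 = £1,035.90
Total: £2,427.88 + £1,012.88 + £1,151.00 + £1,035.90 = £5,627.66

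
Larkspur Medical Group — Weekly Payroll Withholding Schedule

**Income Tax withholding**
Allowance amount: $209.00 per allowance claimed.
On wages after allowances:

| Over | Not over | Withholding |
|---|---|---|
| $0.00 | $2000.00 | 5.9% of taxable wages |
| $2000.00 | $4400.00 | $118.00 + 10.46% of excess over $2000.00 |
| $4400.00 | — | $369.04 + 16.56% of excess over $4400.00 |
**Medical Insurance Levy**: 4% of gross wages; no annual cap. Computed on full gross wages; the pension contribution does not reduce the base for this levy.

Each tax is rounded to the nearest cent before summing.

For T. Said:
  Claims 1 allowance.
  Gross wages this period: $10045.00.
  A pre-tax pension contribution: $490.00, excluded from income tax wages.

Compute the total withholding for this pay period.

$1589.90

Income Tax: taxable = $10045.00 − $490.00 − 1×$209.00 = $9346.00
  $369.04 + 16.56% × ($9346.00 − $4400.00) = $369.04 + 16.56% × $4946.00 = $1188.10
Medical Insurance Levy: 4% × $10045.00 = $401.80
Total: $1188.10 + $401.80 = $1589.90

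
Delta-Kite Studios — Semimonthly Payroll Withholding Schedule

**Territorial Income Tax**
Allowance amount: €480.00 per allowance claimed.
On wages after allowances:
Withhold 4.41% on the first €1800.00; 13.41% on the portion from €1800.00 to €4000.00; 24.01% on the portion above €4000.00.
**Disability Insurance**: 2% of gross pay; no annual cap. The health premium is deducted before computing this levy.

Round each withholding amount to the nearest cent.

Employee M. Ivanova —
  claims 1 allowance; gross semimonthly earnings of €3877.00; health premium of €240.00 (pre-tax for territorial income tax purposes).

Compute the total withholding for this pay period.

€334.09

Territorial Income Tax: taxable = €3877.00 − €240.00 − 1×€480.00 = €3157.00
  €79.38 + 13.41% × (€3157.00 − €1800.00) = €79.38 + 13.41% × €1357.00 = €261.35
Disability Insurance: 2% × €3637.00 = €72.74
Total: €261.35 + €72.74 = €334.09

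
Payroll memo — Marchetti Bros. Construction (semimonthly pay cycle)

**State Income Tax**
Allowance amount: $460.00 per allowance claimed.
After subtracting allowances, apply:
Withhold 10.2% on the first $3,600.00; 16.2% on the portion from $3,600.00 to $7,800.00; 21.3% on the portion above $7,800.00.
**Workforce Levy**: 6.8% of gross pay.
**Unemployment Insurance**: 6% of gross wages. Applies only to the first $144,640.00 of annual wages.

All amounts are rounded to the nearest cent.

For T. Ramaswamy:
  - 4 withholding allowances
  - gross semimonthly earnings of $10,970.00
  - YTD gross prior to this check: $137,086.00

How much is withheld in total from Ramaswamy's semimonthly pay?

$2,530.09

State Income Tax: taxable = $10,970.00 − 4×$460.00 = $9,130.00
  $1,047.60 + 21.3% × ($9,130.00 − $7,800.00) = $1,047.60 + 21.3% × $1,330.00 = $1,330.89
Workforce Levy: 6.8% × $10,970.00 = $745.96
Unemployment Insurance: cap $144,640.00 − YTD $137,086.00 = $7,554.00 subject; 6% × $7,554.00 = $453.24
Total: $1,330.89 + $745.96 + $453.24 = $2,530.09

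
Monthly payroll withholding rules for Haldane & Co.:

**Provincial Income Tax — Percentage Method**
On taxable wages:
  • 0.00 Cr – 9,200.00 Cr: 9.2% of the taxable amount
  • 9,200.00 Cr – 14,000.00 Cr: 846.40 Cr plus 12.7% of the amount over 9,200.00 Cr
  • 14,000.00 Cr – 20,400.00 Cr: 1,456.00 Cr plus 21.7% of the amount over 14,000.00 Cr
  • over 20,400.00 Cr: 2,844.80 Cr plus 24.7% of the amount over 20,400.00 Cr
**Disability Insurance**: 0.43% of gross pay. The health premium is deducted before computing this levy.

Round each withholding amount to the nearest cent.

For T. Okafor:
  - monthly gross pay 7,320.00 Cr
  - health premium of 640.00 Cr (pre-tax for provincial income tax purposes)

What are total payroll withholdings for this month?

Provincial Income Tax: taxable = 7,320.00 Cr − 640.00 Cr = 6,680.00 Cr
  9.2% × 6,680.00 Cr = 614.56 Cr
Disability Insurance: 0.43% × 6,680.00 Cr = 28.72 Cr
Total: 614.56 Cr + 28.72 Cr = 643.28 Cr

643.28 Cr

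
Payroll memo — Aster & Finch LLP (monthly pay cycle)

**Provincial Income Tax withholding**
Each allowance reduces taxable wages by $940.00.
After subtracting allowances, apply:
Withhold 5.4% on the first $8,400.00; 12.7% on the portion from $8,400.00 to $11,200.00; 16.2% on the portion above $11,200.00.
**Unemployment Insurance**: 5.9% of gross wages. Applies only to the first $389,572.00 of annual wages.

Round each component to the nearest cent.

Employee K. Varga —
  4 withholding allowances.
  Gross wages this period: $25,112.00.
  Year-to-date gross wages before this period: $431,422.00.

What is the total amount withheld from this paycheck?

Provincial Income Tax: taxable = $25,112.00 − 4×$940.00 = $21,352.00
  $809.20 + 16.2% × ($21,352.00 − $11,200.00) = $809.20 + 16.2% × $10,152.00 = $2,453.82
Unemployment Insurance: YTD $431,422.00 ≥ cap $389,572.00 → $0.00
Total: $2,453.82 + $0.00 = $2,453.82

$2,453.82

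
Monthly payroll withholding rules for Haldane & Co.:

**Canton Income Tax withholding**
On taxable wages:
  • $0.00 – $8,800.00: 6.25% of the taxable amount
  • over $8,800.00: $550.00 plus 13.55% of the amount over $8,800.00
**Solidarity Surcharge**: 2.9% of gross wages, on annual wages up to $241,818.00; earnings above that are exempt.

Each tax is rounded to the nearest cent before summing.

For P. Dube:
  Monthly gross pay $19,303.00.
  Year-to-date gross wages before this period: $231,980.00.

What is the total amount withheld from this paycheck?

Canton Income Tax: taxable = $19,303.00
  $550.00 + 13.55% × ($19,303.00 − $8,800.00) = $550.00 + 13.55% × $10,503.00 = $1,973.16
Solidarity Surcharge: cap $241,818.00 − YTD $231,980.00 = $9,838.00 subject; 2.9% × $9,838.00 = $285.30
Total: $1,973.16 + $285.30 = $2,258.46

$2,258.46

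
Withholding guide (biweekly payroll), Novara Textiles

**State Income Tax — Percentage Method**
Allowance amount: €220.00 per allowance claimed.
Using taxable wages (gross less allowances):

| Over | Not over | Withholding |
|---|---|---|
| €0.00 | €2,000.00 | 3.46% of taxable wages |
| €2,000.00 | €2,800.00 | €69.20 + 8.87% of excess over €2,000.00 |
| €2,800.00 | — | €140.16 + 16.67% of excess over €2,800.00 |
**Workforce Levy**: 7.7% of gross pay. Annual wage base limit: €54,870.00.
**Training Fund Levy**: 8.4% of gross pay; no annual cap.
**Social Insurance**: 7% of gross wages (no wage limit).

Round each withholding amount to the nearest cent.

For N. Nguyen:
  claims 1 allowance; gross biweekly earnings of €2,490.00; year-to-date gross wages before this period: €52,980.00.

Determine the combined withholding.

State Income Tax: taxable = €2,490.00 − 1×€220.00 = €2,270.00
  €69.20 + 8.87% × (€2,270.00 − €2,000.00) = €69.20 + 8.87% × €270.00 = €93.15
Workforce Levy: cap €54,870.00 − YTD €52,980.00 = €1,890.00 subject; 7.7% × €1,890.00 = €145.53
Training Fund Levy: 8.4% × €2,490.00 = €209.16
Social Insurance: 7% × €2,490.00 = €174.30
Total: €93.15 + €145.53 + €209.16 + €174.30 = €622.14

€622.14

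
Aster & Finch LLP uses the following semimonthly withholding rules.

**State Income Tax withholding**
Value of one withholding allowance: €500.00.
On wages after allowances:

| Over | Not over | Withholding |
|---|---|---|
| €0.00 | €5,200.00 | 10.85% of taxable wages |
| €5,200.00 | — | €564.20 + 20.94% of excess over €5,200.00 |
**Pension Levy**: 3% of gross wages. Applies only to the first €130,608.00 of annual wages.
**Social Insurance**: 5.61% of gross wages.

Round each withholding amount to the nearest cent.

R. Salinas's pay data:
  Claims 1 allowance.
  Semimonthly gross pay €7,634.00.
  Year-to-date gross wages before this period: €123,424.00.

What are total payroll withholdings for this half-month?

€1,612.97

State Income Tax: taxable = €7,634.00 − 1×€500.00 = €7,134.00
  €564.20 + 20.94% × (€7,134.00 − €5,200.00) = €564.20 + 20.94% × €1,934.00 = €969.18
Pension Levy: cap €130,608.00 − YTD €123,424.00 = €7,184.00 subject; 3% × €7,184.00 = €215.52
Social Insurance: 5.61% × €7,634.00 = €428.27
Total: €969.18 + €215.52 + €428.27 = €1,612.97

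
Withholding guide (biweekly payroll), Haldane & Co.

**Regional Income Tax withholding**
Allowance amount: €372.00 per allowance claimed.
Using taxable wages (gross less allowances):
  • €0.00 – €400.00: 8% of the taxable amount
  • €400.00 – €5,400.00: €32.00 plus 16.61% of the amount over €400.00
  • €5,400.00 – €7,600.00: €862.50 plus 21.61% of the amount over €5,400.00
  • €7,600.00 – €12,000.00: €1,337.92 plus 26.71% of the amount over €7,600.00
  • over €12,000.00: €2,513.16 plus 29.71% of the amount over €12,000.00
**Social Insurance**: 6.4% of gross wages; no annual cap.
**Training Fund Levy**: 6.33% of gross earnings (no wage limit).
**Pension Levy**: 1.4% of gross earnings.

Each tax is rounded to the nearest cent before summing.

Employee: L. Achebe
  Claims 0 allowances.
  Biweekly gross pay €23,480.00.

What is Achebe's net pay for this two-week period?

Regional Income Tax: taxable = €23,480.00
  €2,513.16 + 29.71% × (€23,480.00 − €12,000.00) = €2,513.16 + 29.71% × €11,480.00 = €5,923.87
Social Insurance: 6.4% × €23,480.00 = €1,502.72
Training Fund Levy: 6.33% × €23,480.00 = €1,486.28
Pension Levy: 1.4% × €23,480.00 = €328.72
Total withheld: €5,923.87 + €1,502.72 + €1,486.28 + €328.72 = €9,241.59
Net pay: €23,480.00 − €9,241.59 = €14,238.41

€14,238.41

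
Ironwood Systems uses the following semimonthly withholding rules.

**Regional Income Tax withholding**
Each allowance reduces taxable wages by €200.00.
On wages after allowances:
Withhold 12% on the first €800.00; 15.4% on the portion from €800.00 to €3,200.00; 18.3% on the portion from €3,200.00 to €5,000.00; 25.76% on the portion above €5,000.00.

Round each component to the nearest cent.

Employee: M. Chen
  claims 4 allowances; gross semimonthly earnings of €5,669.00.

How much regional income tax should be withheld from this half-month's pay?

Regional Income Tax: taxable = €5,669.00 − 4×€200.00 = €4,869.00
  €465.60 + 18.3% × (€4,869.00 − €3,200.00) = €465.60 + 18.3% × €1,669.00 = €771.03

€771.03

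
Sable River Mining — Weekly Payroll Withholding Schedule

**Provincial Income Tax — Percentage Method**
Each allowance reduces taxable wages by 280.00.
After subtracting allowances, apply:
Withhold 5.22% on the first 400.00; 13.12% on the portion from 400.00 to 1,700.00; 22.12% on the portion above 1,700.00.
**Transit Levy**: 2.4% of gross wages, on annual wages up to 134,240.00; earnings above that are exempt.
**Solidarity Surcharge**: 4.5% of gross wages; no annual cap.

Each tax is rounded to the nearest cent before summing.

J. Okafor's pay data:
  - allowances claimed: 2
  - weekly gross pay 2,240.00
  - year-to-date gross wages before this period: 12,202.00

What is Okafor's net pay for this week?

1,896.62

Provincial Income Tax: taxable = 2,240.00 − 2×280.00 = 1,680.00
  20.88 + 13.12% × (1,680.00 − 400.00) = 20.88 + 13.12% × 1,280.00 = 188.82
Transit Levy: 2.4% × 2,240.00 = 53.76
Solidarity Surcharge: 4.5% × 2,240.00 = 100.80
Total withheld: 188.82 + 53.76 + 100.80 = 343.38
Net pay: 2,240.00 − 343.38 = 1,896.62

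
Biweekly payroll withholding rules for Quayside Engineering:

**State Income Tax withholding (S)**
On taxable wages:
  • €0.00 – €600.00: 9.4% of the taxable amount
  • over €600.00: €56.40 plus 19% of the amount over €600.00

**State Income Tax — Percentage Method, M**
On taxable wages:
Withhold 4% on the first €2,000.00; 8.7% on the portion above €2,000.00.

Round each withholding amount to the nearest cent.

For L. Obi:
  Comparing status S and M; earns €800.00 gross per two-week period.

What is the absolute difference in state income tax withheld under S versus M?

State Income Tax (S): taxable = €800.00
  €56.40 + 19% × (€800.00 − €600.00) = €56.40 + 19% × €200.00 = €94.40
State Income Tax (M): taxable = €800.00
  4% × €800.00 = €32.00
Difference: |€94.40 − €32.00| = €62.40 (higher under S)

€62.40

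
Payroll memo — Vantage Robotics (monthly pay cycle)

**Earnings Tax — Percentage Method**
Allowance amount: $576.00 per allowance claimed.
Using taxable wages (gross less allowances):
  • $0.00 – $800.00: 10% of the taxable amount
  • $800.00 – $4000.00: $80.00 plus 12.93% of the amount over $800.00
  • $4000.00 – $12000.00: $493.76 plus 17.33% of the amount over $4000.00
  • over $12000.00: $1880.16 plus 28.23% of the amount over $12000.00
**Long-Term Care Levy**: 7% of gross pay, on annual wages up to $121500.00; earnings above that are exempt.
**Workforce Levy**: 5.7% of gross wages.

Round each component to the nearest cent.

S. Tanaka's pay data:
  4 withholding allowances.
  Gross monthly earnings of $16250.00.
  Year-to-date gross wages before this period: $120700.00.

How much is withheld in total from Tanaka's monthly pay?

$3411.77

Earnings Tax: taxable = $16250.00 − 4×$576.00 = $13946.00
  $1880.16 + 28.23% × ($13946.00 − $12000.00) = $1880.16 + 28.23% × $1946.00 = $2429.52
Long-Term Care Levy: cap $121500.00 − YTD $120700.00 = $800.00 subject; 7% × $800.00 = $56.00
Workforce Levy: 5.7% × $16250.00 = $926.25
Total: $2429.52 + $56.00 + $926.25 = $3411.77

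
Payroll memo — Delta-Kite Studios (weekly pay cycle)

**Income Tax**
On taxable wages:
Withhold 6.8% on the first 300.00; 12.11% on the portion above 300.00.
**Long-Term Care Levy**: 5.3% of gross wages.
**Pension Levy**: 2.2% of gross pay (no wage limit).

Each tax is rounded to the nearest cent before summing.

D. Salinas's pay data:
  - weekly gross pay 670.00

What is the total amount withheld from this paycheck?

Income Tax: taxable = 670.00
  20.40 + 12.11% × (670.00 − 300.00) = 20.40 + 12.11% × 370.00 = 65.21
Long-Term Care Levy: 5.3% × 670.00 = 35.51
Pension Levy: 2.2% × 670.00 = 14.74
Total: 65.21 + 35.51 + 14.74 = 115.46

115.46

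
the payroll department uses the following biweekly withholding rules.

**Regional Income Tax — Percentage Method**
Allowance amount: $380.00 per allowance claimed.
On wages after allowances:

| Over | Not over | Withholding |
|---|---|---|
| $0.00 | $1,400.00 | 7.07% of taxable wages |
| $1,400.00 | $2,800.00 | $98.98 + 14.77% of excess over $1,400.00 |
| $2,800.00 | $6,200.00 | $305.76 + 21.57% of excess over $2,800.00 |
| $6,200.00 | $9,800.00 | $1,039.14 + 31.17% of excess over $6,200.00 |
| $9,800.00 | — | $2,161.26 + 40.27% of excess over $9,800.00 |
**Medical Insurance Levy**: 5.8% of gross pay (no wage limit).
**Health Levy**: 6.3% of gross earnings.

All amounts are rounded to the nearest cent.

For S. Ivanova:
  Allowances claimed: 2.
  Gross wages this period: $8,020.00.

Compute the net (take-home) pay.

$5,680.04

Regional Income Tax: taxable = $8,020.00 − 2×$380.00 = $7,260.00
  $1,039.14 + 31.17% × ($7,260.00 − $6,200.00) = $1,039.14 + 31.17% × $1,060.00 = $1,369.54
Medical Insurance Levy: 5.8% × $8,020.00 = $465.16
Health Levy: 6.3% × $8,020.00 = $505.26
Total withheld: $1,369.54 + $465.16 + $505.26 = $2,339.96
Net pay: $8,020.00 − $2,339.96 = $5,680.04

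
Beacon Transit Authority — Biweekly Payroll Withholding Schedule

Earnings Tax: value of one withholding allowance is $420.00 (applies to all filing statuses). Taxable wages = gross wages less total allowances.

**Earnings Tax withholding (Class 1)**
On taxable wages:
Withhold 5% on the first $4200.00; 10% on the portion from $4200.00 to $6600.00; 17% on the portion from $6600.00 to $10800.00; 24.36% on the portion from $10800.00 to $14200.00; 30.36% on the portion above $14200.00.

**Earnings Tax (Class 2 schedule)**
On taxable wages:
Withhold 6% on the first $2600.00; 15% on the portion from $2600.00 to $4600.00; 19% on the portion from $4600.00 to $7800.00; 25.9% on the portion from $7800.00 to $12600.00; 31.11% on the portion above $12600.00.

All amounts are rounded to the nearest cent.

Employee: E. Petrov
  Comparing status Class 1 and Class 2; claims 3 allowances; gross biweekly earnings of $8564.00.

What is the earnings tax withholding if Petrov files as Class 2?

$969.76

Earnings Tax (Class 2): taxable = $8564.00 − 3×$420.00 = $7304.00
  $456.00 + 19% × ($7304.00 − $4600.00) = $456.00 + 19% × $2704.00 = $969.76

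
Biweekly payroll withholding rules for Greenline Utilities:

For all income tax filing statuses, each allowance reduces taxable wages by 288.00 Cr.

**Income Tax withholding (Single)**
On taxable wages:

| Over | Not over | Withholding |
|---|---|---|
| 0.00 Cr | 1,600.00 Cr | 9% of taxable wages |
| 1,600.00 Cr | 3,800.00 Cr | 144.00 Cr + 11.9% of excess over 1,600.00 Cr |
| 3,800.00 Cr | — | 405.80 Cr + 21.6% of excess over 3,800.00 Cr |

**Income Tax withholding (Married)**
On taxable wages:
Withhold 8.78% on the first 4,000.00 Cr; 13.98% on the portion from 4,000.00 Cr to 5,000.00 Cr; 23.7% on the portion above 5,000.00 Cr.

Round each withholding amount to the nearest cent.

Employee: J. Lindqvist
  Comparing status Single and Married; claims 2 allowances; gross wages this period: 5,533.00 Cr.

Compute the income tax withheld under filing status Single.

Income Tax (Single): taxable = 5,533.00 Cr − 2×288.00 Cr = 4,957.00 Cr
  405.80 Cr + 21.6% × (4,957.00 Cr − 3,800.00 Cr) = 405.80 Cr + 21.6% × 1,157.00 Cr = 655.71 Cr

655.71 Cr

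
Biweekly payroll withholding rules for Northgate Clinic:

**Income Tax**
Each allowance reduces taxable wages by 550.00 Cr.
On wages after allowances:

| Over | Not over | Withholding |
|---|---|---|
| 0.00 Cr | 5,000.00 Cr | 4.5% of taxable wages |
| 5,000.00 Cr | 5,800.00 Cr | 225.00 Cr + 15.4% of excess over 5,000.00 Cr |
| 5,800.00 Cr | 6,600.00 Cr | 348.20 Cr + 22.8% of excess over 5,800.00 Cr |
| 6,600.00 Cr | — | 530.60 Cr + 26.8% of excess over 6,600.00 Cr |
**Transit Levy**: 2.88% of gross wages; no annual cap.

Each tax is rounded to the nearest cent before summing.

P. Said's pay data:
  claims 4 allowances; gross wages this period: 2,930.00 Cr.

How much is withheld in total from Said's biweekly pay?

Income Tax: taxable = 2,930.00 Cr − 4×550.00 Cr = 730.00 Cr
  4.5% × 730.00 Cr = 32.85 Cr
Transit Levy: 2.88% × 2,930.00 Cr = 84.38 Cr
Total: 32.85 Cr + 84.38 Cr = 117.23 Cr

117.23 Cr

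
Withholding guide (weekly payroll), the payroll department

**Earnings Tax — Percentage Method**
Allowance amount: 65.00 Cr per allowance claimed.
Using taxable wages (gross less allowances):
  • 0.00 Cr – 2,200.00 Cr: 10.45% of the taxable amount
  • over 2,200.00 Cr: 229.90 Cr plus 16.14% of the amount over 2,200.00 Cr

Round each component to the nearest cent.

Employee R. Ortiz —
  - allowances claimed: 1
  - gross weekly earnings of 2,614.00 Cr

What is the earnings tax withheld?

286.23 Cr

Earnings Tax: taxable = 2,614.00 Cr − 1×65.00 Cr = 2,549.00 Cr
  229.90 Cr + 16.14% × (2,549.00 Cr − 2,200.00 Cr) = 229.90 Cr + 16.14% × 349.00 Cr = 286.23 Cr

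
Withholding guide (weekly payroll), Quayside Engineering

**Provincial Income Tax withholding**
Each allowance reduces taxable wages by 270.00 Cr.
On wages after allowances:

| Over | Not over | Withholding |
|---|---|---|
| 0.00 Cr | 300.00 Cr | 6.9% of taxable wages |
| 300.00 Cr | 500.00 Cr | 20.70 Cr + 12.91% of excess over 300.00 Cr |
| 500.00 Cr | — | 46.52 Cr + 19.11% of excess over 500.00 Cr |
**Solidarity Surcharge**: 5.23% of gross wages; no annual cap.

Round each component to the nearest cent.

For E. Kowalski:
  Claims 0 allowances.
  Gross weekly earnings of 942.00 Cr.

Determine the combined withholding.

180.26 Cr

Provincial Income Tax: taxable = 942.00 Cr
  46.52 Cr + 19.11% × (942.00 Cr − 500.00 Cr) = 46.52 Cr + 19.11% × 442.00 Cr = 130.99 Cr
Solidarity Surcharge: 5.23% × 942.00 Cr = 49.27 Cr
Total: 130.99 Cr + 49.27 Cr = 180.26 Cr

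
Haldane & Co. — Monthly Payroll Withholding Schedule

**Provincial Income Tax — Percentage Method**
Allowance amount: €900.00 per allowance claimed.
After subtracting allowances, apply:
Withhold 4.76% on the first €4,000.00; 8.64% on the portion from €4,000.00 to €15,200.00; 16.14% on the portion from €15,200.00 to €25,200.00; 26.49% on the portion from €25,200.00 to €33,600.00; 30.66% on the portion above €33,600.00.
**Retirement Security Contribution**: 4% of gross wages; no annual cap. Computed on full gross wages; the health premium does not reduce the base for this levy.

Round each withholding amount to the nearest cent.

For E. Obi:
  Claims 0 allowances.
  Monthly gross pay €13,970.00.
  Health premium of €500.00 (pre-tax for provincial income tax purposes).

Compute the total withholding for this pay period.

Provincial Income Tax: taxable = €13,970.00 − €500.00 = €13,470.00
  €190.40 + 8.64% × (€13,470.00 − €4,000.00) = €190.40 + 8.64% × €9,470.00 = €1,008.61
Retirement Security Contribution: 4% × €13,970.00 = €558.80
Total: €1,008.61 + €558.80 = €1,567.41

€1,567.41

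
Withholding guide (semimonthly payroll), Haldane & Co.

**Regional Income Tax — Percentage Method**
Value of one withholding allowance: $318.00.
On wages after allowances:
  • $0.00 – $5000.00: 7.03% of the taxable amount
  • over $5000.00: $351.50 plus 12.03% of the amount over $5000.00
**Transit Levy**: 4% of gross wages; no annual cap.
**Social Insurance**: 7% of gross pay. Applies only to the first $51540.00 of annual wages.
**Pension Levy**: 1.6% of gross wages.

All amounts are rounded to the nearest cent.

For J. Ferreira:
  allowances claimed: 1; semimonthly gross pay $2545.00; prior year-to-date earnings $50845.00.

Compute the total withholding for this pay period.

Regional Income Tax: taxable = $2545.00 − 1×$318.00 = $2227.00
  7.03% × $2227.00 = $156.56
Transit Levy: 4% × $2545.00 = $101.80
Social Insurance: cap $51540.00 − YTD $50845.00 = $695.00 subject; 7% × $695.00 = $48.65
Pension Levy: 1.6% × $2545.00 = $40.72
Total: $156.56 + $101.80 + $48.65 + $40.72 = $347.73

$347.73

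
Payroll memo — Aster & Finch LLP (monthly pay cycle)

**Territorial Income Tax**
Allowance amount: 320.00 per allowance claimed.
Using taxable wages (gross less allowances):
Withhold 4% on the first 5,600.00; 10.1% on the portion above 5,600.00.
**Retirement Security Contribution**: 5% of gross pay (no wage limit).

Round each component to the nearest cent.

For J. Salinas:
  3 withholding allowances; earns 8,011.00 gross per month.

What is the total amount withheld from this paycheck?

771.10

Territorial Income Tax: taxable = 8,011.00 − 3×320.00 = 7,051.00
  224.00 + 10.1% × (7,051.00 − 5,600.00) = 224.00 + 10.1% × 1,451.00 = 370.55
Retirement Security Contribution: 5% × 8,011.00 = 400.55
Total: 370.55 + 400.55 = 771.10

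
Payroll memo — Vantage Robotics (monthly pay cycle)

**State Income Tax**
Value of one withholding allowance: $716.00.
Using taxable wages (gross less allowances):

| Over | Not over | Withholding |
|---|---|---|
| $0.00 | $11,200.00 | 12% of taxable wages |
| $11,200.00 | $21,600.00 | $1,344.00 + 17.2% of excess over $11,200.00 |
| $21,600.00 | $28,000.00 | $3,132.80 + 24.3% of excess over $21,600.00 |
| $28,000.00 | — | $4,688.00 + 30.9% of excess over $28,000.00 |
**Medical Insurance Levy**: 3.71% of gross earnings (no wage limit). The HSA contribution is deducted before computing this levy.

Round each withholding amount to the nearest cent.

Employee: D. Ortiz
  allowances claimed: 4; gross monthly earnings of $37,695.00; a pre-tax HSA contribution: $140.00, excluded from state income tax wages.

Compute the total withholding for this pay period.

$8,148.81

State Income Tax: taxable = $37,695.00 − $140.00 − 4×$716.00 = $34,691.00
  $4,688.00 + 30.9% × ($34,691.00 − $28,000.00) = $4,688.00 + 30.9% × $6,691.00 = $6,755.52
Medical Insurance Levy: 3.71% × $37,555.00 = $1,393.29
Total: $6,755.52 + $1,393.29 = $8,148.81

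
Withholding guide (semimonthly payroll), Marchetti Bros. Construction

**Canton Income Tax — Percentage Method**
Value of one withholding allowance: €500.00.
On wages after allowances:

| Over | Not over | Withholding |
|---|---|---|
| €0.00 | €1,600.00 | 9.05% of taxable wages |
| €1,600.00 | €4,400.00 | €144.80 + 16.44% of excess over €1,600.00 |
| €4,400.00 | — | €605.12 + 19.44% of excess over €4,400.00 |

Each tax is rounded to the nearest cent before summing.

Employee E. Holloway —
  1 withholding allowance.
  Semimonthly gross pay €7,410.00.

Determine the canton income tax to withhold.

Canton Income Tax: taxable = €7,410.00 − 1×€500.00 = €6,910.00
  €605.12 + 19.44% × (€6,910.00 − €4,400.00) = €605.12 + 19.44% × €2,510.00 = €1,093.06

€1,093.06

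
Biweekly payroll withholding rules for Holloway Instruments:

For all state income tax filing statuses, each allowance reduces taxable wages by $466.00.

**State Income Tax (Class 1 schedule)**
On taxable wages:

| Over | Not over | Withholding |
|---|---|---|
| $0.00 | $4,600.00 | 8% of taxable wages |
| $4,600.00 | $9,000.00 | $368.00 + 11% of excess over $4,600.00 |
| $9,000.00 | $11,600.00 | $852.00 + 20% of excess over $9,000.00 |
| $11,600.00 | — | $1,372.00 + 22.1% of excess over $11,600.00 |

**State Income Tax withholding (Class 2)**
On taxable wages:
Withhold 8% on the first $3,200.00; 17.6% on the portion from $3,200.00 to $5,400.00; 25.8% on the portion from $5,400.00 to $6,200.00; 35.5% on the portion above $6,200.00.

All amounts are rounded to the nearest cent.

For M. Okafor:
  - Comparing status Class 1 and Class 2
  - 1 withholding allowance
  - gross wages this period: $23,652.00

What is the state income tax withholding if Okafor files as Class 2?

State Income Tax (Class 2): taxable = $23,652.00 − 1×$466.00 = $23,186.00
  $849.60 + 35.5% × ($23,186.00 − $6,200.00) = $849.60 + 35.5% × $16,986.00 = $6,879.63

$6,879.63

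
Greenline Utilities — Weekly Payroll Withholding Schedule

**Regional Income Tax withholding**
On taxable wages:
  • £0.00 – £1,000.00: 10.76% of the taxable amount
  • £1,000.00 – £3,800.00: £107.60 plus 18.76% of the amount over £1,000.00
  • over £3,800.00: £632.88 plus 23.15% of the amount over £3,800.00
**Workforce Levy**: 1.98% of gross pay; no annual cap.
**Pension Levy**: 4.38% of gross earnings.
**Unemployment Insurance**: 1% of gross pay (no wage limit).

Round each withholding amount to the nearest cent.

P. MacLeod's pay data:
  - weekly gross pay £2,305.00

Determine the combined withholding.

£522.07

Regional Income Tax: taxable = £2,305.00
  £107.60 + 18.76% × (£2,305.00 − £1,000.00) = £107.60 + 18.76% × £1,305.00 = £352.42
Workforce Levy: 1.98% × £2,305.00 = £45.64
Pension Levy: 4.38% × £2,305.00 = £100.96
Unemployment Insurance: 1% × £2,305.00 = £23.05
Total: £352.42 + £45.64 + £100.96 + £23.05 = £522.07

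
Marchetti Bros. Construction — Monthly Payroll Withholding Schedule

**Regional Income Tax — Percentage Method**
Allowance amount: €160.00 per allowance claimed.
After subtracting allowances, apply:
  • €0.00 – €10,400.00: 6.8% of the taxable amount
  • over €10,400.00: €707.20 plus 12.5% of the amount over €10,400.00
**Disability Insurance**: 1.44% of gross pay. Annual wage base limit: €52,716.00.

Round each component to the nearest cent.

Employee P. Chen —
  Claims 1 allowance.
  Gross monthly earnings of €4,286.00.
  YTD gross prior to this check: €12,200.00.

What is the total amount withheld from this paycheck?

Regional Income Tax: taxable = €4,286.00 − 1×€160.00 = €4,126.00
  6.8% × €4,126.00 = €280.57
Disability Insurance: 1.44% × €4,286.00 = €61.72
Total: €280.57 + €61.72 = €342.29

€342.29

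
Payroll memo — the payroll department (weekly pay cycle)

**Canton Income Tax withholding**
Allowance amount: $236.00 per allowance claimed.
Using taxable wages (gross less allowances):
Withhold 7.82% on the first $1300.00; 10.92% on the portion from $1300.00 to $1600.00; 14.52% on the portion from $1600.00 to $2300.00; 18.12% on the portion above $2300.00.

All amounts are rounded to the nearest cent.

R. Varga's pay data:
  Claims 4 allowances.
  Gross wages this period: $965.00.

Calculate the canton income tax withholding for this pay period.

$1.64

Canton Income Tax: taxable = $965.00 − 4×$236.00 = $21.00
  7.82% × $21.00 = $1.64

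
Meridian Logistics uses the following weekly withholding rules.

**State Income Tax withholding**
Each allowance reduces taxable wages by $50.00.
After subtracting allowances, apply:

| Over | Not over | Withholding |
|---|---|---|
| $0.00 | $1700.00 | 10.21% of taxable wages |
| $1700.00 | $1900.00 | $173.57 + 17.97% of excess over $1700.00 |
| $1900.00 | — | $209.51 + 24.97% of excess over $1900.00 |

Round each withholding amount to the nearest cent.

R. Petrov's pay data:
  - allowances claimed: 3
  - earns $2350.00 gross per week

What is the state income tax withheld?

State Income Tax: taxable = $2350.00 − 3×$50.00 = $2200.00
  $209.51 + 24.97% × ($2200.00 − $1900.00) = $209.51 + 24.97% × $300.00 = $284.42

$284.42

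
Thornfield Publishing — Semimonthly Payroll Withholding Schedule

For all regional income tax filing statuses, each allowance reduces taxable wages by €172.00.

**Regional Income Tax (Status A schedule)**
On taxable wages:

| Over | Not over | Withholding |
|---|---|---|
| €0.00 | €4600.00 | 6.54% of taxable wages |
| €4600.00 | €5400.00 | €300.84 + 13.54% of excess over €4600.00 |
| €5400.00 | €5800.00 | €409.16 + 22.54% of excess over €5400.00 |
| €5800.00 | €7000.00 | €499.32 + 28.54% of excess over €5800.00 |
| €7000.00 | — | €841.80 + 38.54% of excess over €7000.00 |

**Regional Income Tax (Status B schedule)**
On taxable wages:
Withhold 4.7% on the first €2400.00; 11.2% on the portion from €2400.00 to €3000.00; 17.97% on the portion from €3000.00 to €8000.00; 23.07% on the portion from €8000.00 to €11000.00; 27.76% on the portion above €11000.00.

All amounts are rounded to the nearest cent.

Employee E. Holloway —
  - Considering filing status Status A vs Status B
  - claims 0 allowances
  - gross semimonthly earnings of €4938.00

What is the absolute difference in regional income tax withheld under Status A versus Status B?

€181.65

Regional Income Tax (Status A): taxable = €4938.00
  €300.84 + 13.54% × (€4938.00 − €4600.00) = €300.84 + 13.54% × €338.00 = €346.61
Regional Income Tax (Status B): taxable = €4938.00
  €180.00 + 17.97% × (€4938.00 − €3000.00) = €180.00 + 17.97% × €1938.00 = €528.26
Difference: |€346.61 − €528.26| = €181.65 (higher under Status B)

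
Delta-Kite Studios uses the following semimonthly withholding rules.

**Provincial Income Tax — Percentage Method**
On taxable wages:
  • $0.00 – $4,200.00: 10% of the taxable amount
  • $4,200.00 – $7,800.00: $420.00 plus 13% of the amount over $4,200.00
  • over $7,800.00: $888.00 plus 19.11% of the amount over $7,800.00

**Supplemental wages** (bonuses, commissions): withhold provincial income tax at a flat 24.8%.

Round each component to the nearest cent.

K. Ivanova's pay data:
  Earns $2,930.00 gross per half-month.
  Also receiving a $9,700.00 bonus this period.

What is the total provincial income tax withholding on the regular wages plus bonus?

Provincial Income Tax: taxable = $2,930.00
  10% × $2,930.00 = $293.00
Supplemental (24.8% flat on bonus): 24.8% × $9,700.00 = $2,405.60
Total provincial income tax: $293.00 + $2,405.60 = $2,698.60

$2,698.60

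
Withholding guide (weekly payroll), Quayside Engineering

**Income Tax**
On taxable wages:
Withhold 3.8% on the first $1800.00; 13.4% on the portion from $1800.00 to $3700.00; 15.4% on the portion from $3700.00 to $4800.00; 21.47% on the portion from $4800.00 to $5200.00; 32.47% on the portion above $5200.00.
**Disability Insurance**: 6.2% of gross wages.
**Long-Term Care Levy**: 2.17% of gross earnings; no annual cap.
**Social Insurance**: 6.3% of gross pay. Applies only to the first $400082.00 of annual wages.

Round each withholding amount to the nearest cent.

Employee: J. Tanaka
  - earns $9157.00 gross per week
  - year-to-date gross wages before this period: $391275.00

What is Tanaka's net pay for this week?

$5972.60

Income Tax: taxable = $9157.00
  $578.28 + 32.47% × ($9157.00 − $5200.00) = $578.28 + 32.47% × $3957.00 = $1863.12
Disability Insurance: 6.2% × $9157.00 = $567.73
Long-Term Care Levy: 2.17% × $9157.00 = $198.71
Social Insurance: cap $400082.00 − YTD $391275.00 = $8807.00 subject; 6.3% × $8807.00 = $554.84
Total withheld: $1863.12 + $567.73 + $198.71 + $554.84 = $3184.40
Net pay: $9157.00 − $3184.40 = $5972.60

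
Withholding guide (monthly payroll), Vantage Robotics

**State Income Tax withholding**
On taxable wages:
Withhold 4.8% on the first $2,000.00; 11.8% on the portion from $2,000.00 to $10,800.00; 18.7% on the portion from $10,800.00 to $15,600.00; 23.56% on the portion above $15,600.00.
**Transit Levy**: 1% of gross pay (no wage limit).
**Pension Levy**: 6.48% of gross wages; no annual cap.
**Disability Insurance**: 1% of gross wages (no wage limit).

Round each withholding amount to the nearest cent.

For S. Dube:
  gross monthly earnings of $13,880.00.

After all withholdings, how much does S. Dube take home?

State Income Tax: taxable = $13,880.00
  $1,134.40 + 18.7% × ($13,880.00 − $10,800.00) = $1,134.40 + 18.7% × $3,080.00 = $1,710.36
Transit Levy: 1% × $13,880.00 = $138.80
Pension Levy: 6.48% × $13,880.00 = $899.42
Disability Insurance: 1% × $13,880.00 = $138.80
Total withheld: $1,710.36 + $138.80 + $899.42 + $138.80 = $2,887.38
Net pay: $13,880.00 − $2,887.38 = $10,992.62

$10,992.62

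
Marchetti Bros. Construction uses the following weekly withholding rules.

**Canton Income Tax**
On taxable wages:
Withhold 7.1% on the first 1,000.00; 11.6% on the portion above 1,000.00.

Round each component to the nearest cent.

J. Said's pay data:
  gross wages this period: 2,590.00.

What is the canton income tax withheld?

255.44

Canton Income Tax: taxable = 2,590.00
  71.00 + 11.6% × (2,590.00 − 1,000.00) = 71.00 + 11.6% × 1,590.00 = 255.44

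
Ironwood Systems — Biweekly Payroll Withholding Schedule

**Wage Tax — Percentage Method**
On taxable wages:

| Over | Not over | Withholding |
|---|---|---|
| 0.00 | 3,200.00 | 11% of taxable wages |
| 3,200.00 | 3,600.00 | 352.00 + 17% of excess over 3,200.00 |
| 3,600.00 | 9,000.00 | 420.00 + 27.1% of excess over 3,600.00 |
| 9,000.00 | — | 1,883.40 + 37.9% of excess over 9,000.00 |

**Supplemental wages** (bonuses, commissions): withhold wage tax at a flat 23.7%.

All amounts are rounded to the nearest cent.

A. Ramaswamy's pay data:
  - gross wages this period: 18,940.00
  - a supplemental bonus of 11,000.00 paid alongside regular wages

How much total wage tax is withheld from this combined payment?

8,257.66

Wage Tax: taxable = 18,940.00
  1,883.40 + 37.9% × (18,940.00 − 9,000.00) = 1,883.40 + 37.9% × 9,940.00 = 5,650.66
Supplemental (23.7% flat on bonus): 23.7% × 11,000.00 = 2,607.00
Total wage tax: 5,650.66 + 2,607.00 = 8,257.66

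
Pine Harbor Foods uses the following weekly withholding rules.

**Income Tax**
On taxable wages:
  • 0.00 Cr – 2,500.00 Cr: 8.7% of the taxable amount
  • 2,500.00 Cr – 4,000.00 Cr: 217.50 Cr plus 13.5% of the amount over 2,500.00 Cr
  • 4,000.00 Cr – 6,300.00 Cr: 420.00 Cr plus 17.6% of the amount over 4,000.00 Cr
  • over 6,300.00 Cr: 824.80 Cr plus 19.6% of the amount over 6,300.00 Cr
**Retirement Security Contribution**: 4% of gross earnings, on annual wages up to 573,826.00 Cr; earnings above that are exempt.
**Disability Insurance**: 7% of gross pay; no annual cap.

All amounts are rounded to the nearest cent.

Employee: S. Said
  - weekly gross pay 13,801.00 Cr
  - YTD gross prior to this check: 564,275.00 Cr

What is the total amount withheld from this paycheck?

3,643.11 Cr

Income Tax: taxable = 13,801.00 Cr
  824.80 Cr + 19.6% × (13,801.00 Cr − 6,300.00 Cr) = 824.80 Cr + 19.6% × 7,501.00 Cr = 2,295.00 Cr
Retirement Security Contribution: cap 573,826.00 Cr − YTD 564,275.00 Cr = 9,551.00 Cr subject; 4% × 9,551.00 Cr = 382.04 Cr
Disability Insurance: 7% × 13,801.00 Cr = 966.07 Cr
Total: 2,295.00 Cr + 382.04 Cr + 966.07 Cr = 3,643.11 Cr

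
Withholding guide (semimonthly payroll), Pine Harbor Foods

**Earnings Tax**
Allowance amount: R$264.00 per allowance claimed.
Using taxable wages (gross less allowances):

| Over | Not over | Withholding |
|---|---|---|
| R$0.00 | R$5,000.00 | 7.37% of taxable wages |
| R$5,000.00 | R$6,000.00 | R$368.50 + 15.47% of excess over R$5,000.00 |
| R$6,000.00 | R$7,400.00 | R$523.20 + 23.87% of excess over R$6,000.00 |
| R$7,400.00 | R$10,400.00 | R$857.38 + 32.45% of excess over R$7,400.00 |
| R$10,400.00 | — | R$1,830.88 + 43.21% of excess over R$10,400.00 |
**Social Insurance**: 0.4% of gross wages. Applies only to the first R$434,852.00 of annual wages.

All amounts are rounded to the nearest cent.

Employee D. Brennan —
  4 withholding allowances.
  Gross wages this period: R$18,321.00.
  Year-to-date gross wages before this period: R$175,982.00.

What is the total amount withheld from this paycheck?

Earnings Tax: taxable = R$18,321.00 − 4×R$264.00 = R$17,265.00
  R$1,830.88 + 43.21% × (R$17,265.00 − R$10,400.00) = R$1,830.88 + 43.21% × R$6,865.00 = R$4,797.25
Social Insurance: 0.4% × R$18,321.00 = R$73.28
Total: R$4,797.25 + R$73.28 = R$4,870.53

R$4,870.53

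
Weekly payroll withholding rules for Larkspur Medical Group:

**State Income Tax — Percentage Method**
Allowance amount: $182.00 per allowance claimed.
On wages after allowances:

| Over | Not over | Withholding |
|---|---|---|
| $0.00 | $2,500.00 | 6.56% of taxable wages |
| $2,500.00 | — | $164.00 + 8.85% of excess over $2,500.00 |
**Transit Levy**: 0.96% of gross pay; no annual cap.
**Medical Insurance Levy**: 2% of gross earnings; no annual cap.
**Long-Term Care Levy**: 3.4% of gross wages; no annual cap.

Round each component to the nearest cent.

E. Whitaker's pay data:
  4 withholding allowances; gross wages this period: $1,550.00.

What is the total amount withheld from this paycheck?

$152.50

State Income Tax: taxable = $1,550.00 − 4×$182.00 = $822.00
  6.56% × $822.00 = $53.92
Transit Levy: 0.96% × $1,550.00 = $14.88
Medical Insurance Levy: 2% × $1,550.00 = $31.00
Long-Term Care Levy: 3.4% × $1,550.00 = $52.70
Total: $53.92 + $14.88 + $31.00 + $52.70 = $152.50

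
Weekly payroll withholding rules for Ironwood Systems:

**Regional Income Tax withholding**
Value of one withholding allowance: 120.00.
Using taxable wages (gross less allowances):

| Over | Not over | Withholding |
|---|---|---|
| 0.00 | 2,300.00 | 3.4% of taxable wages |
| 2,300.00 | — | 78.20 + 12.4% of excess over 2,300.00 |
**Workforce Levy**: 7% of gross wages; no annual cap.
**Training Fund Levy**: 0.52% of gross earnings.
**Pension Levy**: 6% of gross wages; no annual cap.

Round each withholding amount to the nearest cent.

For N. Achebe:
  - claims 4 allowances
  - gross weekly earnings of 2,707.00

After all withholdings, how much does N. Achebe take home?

2,265.29

Regional Income Tax: taxable = 2,707.00 − 4×120.00 = 2,227.00
  3.4% × 2,227.00 = 75.72
Workforce Levy: 7% × 2,707.00 = 189.49
Training Fund Levy: 0.52% × 2,707.00 = 14.08
Pension Levy: 6% × 2,707.00 = 162.42
Total withheld: 75.72 + 189.49 + 14.08 + 162.42 = 441.71
Net pay: 2,707.00 − 441.71 = 2,265.29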